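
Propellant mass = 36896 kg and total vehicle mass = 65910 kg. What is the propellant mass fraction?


PMF = 36896 / 65910 = 0.56

0.56


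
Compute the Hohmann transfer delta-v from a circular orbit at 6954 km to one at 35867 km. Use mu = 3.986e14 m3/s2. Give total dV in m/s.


V1 = sqrt(mu/r1) = 7570.97 m/s
dV1 = V1*(sqrt(2*r2/(r1+r2)) - 1) = 2228.12 m/s
V2 = sqrt(mu/r2) = 3333.66 m/s
dV2 = V2*(1 - sqrt(2*r1/(r1+r2))) = 1433.78 m/s
Total dV = 3662 m/s

3662 m/s


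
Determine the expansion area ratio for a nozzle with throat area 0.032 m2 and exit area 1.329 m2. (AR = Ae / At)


AR = 1.329 / 0.032 = 41.5

41.5


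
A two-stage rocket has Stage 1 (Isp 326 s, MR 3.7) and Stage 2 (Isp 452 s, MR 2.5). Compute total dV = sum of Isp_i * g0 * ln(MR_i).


dV1 = 326 * 9.81 * ln(3.7) = 4184.1 m/s
dV2 = 452 * 9.81 * ln(2.5) = 4062.9 m/s
Total dV = 4184.1 + 4062.9 = 8247.0 m/s ~ 8247 m/s

8247 m/s


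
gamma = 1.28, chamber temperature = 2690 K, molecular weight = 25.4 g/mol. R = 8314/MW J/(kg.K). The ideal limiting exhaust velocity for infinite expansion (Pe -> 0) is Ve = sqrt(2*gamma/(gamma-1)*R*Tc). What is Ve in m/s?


R = 8314 / 25.4 = 327.32 J/(kg.K)
Ve = sqrt(2 * 1.28 / (1.28 - 1) * 327.32 * 2690) = 2837 m/s

2837 m/s


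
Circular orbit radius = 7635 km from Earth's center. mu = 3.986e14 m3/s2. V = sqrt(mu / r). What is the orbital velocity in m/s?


V = sqrt(3.986e14 / 7635000) = 7225 m/s

7225 m/s


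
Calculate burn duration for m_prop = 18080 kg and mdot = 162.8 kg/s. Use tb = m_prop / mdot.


tb = 18080 / 162.8 = 111.1 s

111.1 s


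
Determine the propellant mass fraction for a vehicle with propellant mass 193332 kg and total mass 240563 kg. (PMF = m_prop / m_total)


PMF = 193332 / 240563 = 0.804

0.804


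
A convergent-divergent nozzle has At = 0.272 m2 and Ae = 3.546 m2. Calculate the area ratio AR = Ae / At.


AR = 3.546 / 0.272 = 13.0

13.0


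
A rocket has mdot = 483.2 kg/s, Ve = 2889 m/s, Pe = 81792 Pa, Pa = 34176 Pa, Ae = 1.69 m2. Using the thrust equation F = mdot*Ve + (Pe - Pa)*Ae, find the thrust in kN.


F = 483.2 * 2889 + (81792 - 34176) * 1.69 = 1.4764e+06 N = 1476.4 kN

1476.4 kN


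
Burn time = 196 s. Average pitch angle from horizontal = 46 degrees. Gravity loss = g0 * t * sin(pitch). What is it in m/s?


GL = 9.81 * 196 * sin(46 deg) = 1383 m/s

1383 m/s


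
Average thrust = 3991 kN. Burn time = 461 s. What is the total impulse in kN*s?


It = 3991 * 461 = 1839851 kN*s

1839851 kN*s


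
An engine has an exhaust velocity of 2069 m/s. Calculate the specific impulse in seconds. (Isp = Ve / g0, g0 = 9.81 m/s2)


Isp = Ve / g0 = 2069 / 9.81 = 210.9 s

210.9 s


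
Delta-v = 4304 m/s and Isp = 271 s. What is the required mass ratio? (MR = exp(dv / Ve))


Ve = 271 * 9.81 = 2658.51 m/s
MR = exp(4304 / 2658.51) = 5.048

5.048


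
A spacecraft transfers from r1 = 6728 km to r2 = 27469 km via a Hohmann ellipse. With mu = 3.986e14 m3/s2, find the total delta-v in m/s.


V1 = sqrt(mu/r1) = 7697.07 m/s
dV1 = V1*(sqrt(2*r2/(r1+r2)) - 1) = 2058.84 m/s
V2 = sqrt(mu/r2) = 3809.32 m/s
dV2 = V2*(1 - sqrt(2*r1/(r1+r2))) = 1419.79 m/s
Total dV = 3479 m/s

3479 m/s


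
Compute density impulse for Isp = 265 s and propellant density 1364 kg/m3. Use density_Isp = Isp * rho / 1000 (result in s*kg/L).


rho*Isp = 265 * 1364 / 1000 = 361 s*kg/L

361 s*kg/L


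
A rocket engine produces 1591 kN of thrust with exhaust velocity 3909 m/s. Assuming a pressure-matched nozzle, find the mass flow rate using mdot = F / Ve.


mdot = F / Ve = 1591000 / 3909 = 407.0 kg/s

407.0 kg/s


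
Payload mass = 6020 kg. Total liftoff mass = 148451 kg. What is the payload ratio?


PR = 6020 / 148451 = 0.0406

0.0406


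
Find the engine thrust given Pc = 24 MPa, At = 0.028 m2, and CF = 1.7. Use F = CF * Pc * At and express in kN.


F = 1.7 * 24e6 * 0.028 = 1.1424e+06 N = 1142.4 kN

1142.4 kN


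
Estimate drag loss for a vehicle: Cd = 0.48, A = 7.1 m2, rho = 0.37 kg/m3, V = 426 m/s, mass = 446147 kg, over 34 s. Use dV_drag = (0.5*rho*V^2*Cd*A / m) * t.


D = 0.5 * 0.37 * 426^2 * 0.48 * 7.1 = 114416.99 N
a = 114416.99 / 446147 = 0.2565 m/s2
dV = 0.2565 * 34 = 8.7 m/s

8.7 m/s


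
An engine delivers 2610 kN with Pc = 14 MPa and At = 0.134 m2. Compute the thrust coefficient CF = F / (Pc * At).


CF = 2610000 / (14e6 * 0.134) = 1.39

1.39


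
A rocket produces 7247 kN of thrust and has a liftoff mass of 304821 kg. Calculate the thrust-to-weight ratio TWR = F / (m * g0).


TWR = 7247000 / (304821 * 9.81) = 2.42

2.42


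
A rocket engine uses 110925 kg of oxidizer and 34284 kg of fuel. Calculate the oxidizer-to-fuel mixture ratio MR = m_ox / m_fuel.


MR = 110925 / 34284 = 3.24

3.24


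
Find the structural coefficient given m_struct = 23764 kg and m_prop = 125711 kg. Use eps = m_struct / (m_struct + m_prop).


eps = 23764 / (23764 + 125711) = 0.159

0.159


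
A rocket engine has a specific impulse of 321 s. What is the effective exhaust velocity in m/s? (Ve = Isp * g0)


Ve = Isp * g0 = 321 * 9.81 = 3149.0 m/s

3149.0 m/s


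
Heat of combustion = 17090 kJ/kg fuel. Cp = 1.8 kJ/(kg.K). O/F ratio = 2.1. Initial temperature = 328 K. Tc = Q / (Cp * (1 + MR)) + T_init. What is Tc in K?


Tc = 17090 / (1.8 * (1 + 2.1)) + 328 = 3391 K

3391 K


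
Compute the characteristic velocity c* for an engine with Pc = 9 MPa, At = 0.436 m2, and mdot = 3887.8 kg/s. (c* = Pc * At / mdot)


c* = 9e6 * 0.436 / 3887.8 = 1009 m/s

1009 m/s


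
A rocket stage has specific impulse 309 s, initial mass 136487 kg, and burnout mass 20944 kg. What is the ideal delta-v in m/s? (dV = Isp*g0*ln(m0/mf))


Ve = 309 * 9.81 = 3031.29 m/s
dV = 3031.29 * ln(136487/20944) = 5682 m/s

5682 m/s


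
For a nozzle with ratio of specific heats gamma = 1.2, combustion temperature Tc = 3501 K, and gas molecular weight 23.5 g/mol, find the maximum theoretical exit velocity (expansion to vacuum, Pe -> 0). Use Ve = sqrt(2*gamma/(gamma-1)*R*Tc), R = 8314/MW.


R = 8314 / 23.5 = 353.79 J/(kg.K)
Ve = sqrt(2 * 1.2 / (1.2 - 1) * 353.79 * 3501) = 3855 m/s

3855 m/s


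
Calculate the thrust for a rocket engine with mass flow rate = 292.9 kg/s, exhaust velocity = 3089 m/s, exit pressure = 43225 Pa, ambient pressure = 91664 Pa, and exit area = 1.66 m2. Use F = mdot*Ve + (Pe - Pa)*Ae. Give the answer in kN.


F = 292.9 * 3089 + (43225 - 91664) * 1.66 = 824359.0 N = 824.4 kN

824.4 kN


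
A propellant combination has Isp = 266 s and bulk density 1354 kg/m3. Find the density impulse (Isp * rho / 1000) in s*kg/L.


rho*Isp = 266 * 1354 / 1000 = 360 s*kg/L

360 s*kg/L


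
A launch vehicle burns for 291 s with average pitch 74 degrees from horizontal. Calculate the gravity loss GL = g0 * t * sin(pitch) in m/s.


GL = 9.81 * 291 * sin(74 deg) = 2744 m/s

2744 m/s


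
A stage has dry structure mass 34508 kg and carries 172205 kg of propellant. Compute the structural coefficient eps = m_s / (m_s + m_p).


eps = 34508 / (34508 + 172205) = 0.1669

0.1669


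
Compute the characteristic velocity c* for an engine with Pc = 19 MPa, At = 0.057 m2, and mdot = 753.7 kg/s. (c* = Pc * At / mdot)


c* = 19e6 * 0.057 / 753.7 = 1437 m/s

1437 m/s


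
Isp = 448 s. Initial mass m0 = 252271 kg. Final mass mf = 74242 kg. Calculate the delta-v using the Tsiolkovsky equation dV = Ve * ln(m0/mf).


Ve = 448 * 9.81 = 4394.88 m/s
dV = 4394.88 * ln(252271/74242) = 5376 m/s

5376 m/s


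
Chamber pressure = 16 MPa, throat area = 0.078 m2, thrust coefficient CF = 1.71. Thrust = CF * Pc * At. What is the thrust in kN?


F = 1.71 * 16e6 * 0.078 = 2.1341e+06 N = 2134.1 kN

2134.1 kN


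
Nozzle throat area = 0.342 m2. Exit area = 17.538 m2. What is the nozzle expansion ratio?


AR = 17.538 / 0.342 = 51.3

51.3


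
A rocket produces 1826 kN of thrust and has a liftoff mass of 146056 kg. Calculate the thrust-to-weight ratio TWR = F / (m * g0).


TWR = 1826000 / (146056 * 9.81) = 1.27

1.27


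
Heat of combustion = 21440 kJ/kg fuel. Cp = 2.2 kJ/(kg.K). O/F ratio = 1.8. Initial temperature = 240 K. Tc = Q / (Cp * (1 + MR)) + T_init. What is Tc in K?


Tc = 21440 / (2.2 * (1 + 1.8)) + 240 = 3721 K

3721 K


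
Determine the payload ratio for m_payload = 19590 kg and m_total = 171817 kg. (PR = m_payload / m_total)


PR = 19590 / 171817 = 0.114

0.114


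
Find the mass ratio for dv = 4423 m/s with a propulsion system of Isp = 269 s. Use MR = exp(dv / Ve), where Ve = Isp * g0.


Ve = 269 * 9.81 = 2638.89 m/s
MR = exp(4423 / 2638.89) = 5.345

5.345


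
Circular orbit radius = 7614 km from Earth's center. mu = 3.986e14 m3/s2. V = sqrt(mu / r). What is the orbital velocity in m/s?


V = sqrt(3.986e14 / 7614000) = 7235 m/s

7235 m/s


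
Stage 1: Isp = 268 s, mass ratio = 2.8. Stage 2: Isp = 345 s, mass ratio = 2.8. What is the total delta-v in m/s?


dV1 = 268 * 9.81 * ln(2.8) = 2707.0 m/s
dV2 = 345 * 9.81 * ln(2.8) = 3484.7 m/s
Total dV = 2707.0 + 3484.7 = 6191.7 m/s ~ 6192 m/s

6192 m/s


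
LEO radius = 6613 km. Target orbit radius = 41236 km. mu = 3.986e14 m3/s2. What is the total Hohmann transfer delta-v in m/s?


V1 = sqrt(mu/r1) = 7763.71 m/s
dV1 = V1*(sqrt(2*r2/(r1+r2)) - 1) = 2428.92 m/s
V2 = sqrt(mu/r2) = 3109.07 m/s
dV2 = V2*(1 - sqrt(2*r1/(r1+r2))) = 1474.48 m/s
Total dV = 3903 m/s

3903 m/s


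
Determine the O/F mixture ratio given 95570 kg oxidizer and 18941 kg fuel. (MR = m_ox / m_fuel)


MR = 95570 / 18941 = 5.05

5.05


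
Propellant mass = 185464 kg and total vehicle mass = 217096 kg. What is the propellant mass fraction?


PMF = 185464 / 217096 = 0.854

0.854


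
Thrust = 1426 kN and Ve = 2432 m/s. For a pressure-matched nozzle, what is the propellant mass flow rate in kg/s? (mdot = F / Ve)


mdot = F / Ve = 1426000 / 2432 = 586.3 kg/s

586.3 kg/s


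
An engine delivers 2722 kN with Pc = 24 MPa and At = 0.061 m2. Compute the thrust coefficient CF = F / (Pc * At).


CF = 2722000 / (24e6 * 0.061) = 1.86

1.86


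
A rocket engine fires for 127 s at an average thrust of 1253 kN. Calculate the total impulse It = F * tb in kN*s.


It = 1253 * 127 = 159131 kN*s

159131 kN*s


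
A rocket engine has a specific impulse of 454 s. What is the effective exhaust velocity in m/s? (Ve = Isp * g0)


Ve = Isp * g0 = 454 * 9.81 = 4453.7 m/s

4453.7 m/s


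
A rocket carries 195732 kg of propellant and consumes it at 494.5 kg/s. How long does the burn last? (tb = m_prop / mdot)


tb = 195732 / 494.5 = 395.8 s

395.8 s


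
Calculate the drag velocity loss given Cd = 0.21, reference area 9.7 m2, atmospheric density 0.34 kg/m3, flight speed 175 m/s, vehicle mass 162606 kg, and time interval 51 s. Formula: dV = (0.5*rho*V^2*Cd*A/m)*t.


D = 0.5 * 0.34 * 175^2 * 0.21 * 9.7 = 10605.13 N
a = 10605.13 / 162606 = 0.0652 m/s2
dV = 0.0652 * 51 = 3.3 m/s

3.3 m/s


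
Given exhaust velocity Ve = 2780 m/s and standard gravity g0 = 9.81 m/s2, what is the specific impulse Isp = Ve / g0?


Isp = Ve / g0 = 2780 / 9.81 = 283.4 s

283.4 s


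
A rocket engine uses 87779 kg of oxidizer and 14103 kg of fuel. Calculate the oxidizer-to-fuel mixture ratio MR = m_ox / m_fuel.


MR = 87779 / 14103 = 6.22

6.22


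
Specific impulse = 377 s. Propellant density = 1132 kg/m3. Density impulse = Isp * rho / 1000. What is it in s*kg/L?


rho*Isp = 377 * 1132 / 1000 = 427 s*kg/L

427 s*kg/L


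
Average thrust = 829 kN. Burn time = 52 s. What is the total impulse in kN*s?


It = 829 * 52 = 43108 kN*s

43108 kN*s


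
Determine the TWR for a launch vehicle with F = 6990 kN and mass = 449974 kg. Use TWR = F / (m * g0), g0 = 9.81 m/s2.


TWR = 6990000 / (449974 * 9.81) = 1.58

1.58


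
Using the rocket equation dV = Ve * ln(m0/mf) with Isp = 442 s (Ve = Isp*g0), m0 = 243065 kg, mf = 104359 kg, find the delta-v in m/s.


Ve = 442 * 9.81 = 4336.02 m/s
dV = 4336.02 * ln(243065/104359) = 3666 m/s

3666 m/s


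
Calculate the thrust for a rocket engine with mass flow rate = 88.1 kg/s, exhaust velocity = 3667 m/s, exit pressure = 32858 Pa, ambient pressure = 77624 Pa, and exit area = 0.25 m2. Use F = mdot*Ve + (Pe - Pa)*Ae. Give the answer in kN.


F = 88.1 * 3667 + (32858 - 77624) * 0.25 = 311871.0 N = 311.9 kN

311.9 kN


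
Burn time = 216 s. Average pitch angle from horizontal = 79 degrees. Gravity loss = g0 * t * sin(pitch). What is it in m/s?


GL = 9.81 * 216 * sin(79 deg) = 2080 m/s

2080 m/s


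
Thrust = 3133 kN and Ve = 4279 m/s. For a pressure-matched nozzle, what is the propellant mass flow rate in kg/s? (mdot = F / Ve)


mdot = F / Ve = 3133000 / 4279 = 732.2 kg/s

732.2 kg/s


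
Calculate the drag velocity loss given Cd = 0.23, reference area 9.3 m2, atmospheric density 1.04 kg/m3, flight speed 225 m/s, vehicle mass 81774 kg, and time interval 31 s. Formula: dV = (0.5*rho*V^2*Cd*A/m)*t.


D = 0.5 * 1.04 * 225^2 * 0.23 * 9.3 = 56309.18 N
a = 56309.18 / 81774 = 0.6886 m/s2
dV = 0.6886 * 31 = 21.3 m/s

21.3 m/s


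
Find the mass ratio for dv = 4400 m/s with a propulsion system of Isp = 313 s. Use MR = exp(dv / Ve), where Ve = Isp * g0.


Ve = 313 * 9.81 = 3070.53 m/s
MR = exp(4400 / 3070.53) = 4.191

4.191


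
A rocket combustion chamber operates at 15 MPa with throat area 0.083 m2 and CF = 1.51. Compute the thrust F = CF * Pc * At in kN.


F = 1.51 * 15e6 * 0.083 = 1.8800e+06 N = 1880.0 kN

1880.0 kN


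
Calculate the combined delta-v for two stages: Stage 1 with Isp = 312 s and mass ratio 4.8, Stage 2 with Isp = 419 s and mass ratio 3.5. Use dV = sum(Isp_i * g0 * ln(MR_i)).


dV1 = 312 * 9.81 * ln(4.8) = 4801.1 m/s
dV2 = 419 * 9.81 * ln(3.5) = 5149.3 m/s
Total dV = 4801.1 + 5149.3 = 9950.4 m/s ~ 9950 m/s

9950 m/s


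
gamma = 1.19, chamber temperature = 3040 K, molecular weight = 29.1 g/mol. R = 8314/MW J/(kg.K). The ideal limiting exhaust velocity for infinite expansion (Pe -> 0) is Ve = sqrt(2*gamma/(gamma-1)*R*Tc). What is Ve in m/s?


R = 8314 / 29.1 = 285.7 J/(kg.K)
Ve = sqrt(2 * 1.19 / (1.19 - 1) * 285.7 * 3040) = 3298 m/s

3298 m/s


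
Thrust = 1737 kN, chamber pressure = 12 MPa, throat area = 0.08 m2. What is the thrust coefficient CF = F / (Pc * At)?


CF = 1737000 / (12e6 * 0.08) = 1.81

1.81


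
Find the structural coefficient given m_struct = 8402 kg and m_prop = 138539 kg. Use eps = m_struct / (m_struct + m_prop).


eps = 8402 / (8402 + 138539) = 0.0572

0.0572


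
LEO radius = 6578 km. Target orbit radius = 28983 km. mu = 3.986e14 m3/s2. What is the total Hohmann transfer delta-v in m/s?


V1 = sqrt(mu/r1) = 7784.34 m/s
dV1 = V1*(sqrt(2*r2/(r1+r2)) - 1) = 2154.17 m/s
V2 = sqrt(mu/r2) = 3708.49 m/s
dV2 = V2*(1 - sqrt(2*r1/(r1+r2))) = 1452.84 m/s
Total dV = 3607 m/s

3607 m/s


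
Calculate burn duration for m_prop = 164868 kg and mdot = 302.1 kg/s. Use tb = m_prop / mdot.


tb = 164868 / 302.1 = 545.7 s

545.7 s


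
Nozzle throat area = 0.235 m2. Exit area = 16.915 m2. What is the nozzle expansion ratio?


AR = 16.915 / 0.235 = 72.0

72.0


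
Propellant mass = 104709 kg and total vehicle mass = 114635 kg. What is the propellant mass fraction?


PMF = 104709 / 114635 = 0.913

0.913


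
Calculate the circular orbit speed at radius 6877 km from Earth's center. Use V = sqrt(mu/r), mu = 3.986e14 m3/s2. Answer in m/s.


V = sqrt(3.986e14 / 6877000) = 7613 m/s

7613 m/s


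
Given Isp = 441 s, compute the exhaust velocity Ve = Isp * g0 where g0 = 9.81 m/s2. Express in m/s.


Ve = Isp * g0 = 441 * 9.81 = 4326.2 m/s

4326.2 m/s


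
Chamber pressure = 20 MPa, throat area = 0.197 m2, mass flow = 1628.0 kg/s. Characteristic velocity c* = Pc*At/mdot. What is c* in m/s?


c* = 20e6 * 0.197 / 1628.0 = 2420 m/s

2420 m/s


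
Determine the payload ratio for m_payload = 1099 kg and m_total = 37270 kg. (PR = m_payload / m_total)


PR = 1099 / 37270 = 0.0295

0.0295


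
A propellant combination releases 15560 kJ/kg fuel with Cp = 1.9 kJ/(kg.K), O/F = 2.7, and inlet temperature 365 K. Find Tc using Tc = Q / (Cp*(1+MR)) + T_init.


Tc = 15560 / (1.9 * (1 + 2.7)) + 365 = 2578 K

2578 K


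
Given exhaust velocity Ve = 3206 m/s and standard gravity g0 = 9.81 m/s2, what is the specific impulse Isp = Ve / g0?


Isp = Ve / g0 = 3206 / 9.81 = 326.8 s

326.8 s


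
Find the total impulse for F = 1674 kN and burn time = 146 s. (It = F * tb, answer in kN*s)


It = 1674 * 146 = 244404 kN*s

244404 kN*s


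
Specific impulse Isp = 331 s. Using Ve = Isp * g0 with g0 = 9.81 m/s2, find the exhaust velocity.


Ve = Isp * g0 = 331 * 9.81 = 3247.1 m/s

3247.1 m/s


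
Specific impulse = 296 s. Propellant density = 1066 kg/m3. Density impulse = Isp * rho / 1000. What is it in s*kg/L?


rho*Isp = 296 * 1066 / 1000 = 316 s*kg/L

316 s*kg/L


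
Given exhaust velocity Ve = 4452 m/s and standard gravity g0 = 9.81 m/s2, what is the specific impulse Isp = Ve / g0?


Isp = Ve / g0 = 4452 / 9.81 = 453.8 s

453.8 s


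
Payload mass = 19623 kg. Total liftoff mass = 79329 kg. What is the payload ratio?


PR = 19623 / 79329 = 0.2474

0.2474


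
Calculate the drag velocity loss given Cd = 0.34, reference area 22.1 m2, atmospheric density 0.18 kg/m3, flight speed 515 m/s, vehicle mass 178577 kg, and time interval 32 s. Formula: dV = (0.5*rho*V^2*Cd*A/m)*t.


D = 0.5 * 0.18 * 515^2 * 0.34 * 22.1 = 179361.06 N
a = 179361.06 / 178577 = 1.0044 m/s2
dV = 1.0044 * 32 = 32.1 m/s

32.1 m/s


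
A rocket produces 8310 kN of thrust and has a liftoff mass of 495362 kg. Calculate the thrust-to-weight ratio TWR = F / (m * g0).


TWR = 8310000 / (495362 * 9.81) = 1.71

1.71


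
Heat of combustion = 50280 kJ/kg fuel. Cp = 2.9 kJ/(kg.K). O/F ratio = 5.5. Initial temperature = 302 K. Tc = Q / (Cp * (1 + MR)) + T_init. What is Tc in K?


Tc = 50280 / (2.9 * (1 + 5.5)) + 302 = 2969 K

2969 K


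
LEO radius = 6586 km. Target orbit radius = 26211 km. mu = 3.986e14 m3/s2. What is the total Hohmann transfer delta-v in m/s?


V1 = sqrt(mu/r1) = 7779.61 m/s
dV1 = V1*(sqrt(2*r2/(r1+r2)) - 1) = 2055.92 m/s
V2 = sqrt(mu/r2) = 3899.66 m/s
dV2 = V2*(1 - sqrt(2*r1/(r1+r2))) = 1428.3 m/s
Total dV = 3484 m/s

3484 m/s


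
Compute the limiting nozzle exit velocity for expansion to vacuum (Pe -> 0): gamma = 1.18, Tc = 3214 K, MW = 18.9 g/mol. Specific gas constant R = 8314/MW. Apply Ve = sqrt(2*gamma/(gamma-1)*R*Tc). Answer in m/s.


R = 8314 / 18.9 = 439.89 J/(kg.K)
Ve = sqrt(2 * 1.18 / (1.18 - 1) * 439.89 * 3214) = 4305 m/s

4305 m/s


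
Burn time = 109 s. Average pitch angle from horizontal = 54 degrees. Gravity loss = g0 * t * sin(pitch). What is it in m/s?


GL = 9.81 * 109 * sin(54 deg) = 865 m/s

865 m/s


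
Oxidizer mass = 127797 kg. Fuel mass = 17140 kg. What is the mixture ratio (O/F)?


MR = 127797 / 17140 = 7.46

7.46


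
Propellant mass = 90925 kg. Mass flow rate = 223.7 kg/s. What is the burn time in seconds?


tb = 90925 / 223.7 = 406.5 s

406.5 s


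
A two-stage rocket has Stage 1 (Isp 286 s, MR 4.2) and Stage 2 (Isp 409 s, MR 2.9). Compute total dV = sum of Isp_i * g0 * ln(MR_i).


dV1 = 286 * 9.81 * ln(4.2) = 4026.4 m/s
dV2 = 409 * 9.81 * ln(2.9) = 4271.9 m/s
Total dV = 4026.4 + 4271.9 = 8298.3 m/s ~ 8298 m/s

8298 m/s


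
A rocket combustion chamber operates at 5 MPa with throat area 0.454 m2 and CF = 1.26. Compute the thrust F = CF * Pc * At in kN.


F = 1.26 * 5e6 * 0.454 = 2.8602e+06 N = 2860.2 kN

2860.2 kN


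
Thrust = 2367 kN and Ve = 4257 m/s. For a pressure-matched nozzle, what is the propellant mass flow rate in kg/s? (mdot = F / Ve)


mdot = F / Ve = 2367000 / 4257 = 556.0 kg/s

556.0 kg/s


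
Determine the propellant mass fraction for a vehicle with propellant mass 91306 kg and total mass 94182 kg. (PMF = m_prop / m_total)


PMF = 91306 / 94182 = 0.969

0.969


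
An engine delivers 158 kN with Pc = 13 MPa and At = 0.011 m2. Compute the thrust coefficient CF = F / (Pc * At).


CF = 158000 / (13e6 * 0.011) = 1.1

1.1


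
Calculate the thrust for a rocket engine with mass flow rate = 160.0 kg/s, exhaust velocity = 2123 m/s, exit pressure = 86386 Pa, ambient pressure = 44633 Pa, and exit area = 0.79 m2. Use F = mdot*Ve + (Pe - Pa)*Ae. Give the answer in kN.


F = 160.0 * 2123 + (86386 - 44633) * 0.79 = 372665.0 N = 372.7 kN

372.7 kN


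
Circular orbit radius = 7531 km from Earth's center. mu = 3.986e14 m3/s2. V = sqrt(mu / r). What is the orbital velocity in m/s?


V = sqrt(3.986e14 / 7531000) = 7275 m/s

7275 m/s


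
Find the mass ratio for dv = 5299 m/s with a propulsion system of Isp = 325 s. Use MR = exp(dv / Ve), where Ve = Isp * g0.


Ve = 325 * 9.81 = 3188.25 m/s
MR = exp(5299 / 3188.25) = 5.27

5.27


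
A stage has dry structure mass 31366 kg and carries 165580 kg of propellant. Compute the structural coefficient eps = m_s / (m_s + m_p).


eps = 31366 / (31366 + 165580) = 0.1593

0.1593


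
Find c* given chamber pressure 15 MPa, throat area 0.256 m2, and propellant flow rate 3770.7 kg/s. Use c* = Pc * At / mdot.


c* = 15e6 * 0.256 / 3770.7 = 1018 m/s

1018 m/s


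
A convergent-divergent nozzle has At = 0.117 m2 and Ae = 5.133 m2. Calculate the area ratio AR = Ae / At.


AR = 5.133 / 0.117 = 43.9

43.9


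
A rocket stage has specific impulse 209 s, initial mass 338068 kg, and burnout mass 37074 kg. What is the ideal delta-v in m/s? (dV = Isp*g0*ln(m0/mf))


Ve = 209 * 9.81 = 2050.29 m/s
dV = 2050.29 * ln(338068/37074) = 4532 m/s

4532 m/s


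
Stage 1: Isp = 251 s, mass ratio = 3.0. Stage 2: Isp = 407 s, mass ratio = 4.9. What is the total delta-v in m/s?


dV1 = 251 * 9.81 * ln(3.0) = 2705.1 m/s
dV2 = 407 * 9.81 * ln(4.9) = 6345.3 m/s
Total dV = 2705.1 + 6345.3 = 9050.4 m/s ~ 9050 m/s

9050 m/s


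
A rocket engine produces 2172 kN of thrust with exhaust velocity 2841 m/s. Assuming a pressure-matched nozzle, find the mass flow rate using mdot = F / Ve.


mdot = F / Ve = 2172000 / 2841 = 764.5 kg/s

764.5 kg/s


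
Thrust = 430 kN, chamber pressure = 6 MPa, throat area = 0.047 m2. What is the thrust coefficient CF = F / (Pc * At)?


CF = 430000 / (6e6 * 0.047) = 1.52

1.52


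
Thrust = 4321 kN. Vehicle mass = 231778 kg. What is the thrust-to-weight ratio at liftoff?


TWR = 4321000 / (231778 * 9.81) = 1.9

1.9


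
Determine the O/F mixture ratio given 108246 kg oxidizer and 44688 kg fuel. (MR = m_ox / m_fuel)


MR = 108246 / 44688 = 2.42

2.42


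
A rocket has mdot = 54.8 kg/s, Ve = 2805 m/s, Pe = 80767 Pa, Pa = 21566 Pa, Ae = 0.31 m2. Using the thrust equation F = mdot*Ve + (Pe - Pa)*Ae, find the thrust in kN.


F = 54.8 * 2805 + (80767 - 21566) * 0.31 = 172066.0 N = 172.1 kN

172.1 kN


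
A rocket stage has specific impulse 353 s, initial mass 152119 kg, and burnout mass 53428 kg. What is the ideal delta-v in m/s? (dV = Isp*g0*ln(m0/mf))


Ve = 353 * 9.81 = 3462.93 m/s
dV = 3462.93 * ln(152119/53428) = 3623 m/s

3623 m/s


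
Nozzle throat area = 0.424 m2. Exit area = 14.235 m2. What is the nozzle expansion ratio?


AR = 14.235 / 0.424 = 33.6

33.6


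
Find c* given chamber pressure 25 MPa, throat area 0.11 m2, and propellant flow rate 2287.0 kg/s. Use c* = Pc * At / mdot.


c* = 25e6 * 0.11 / 2287.0 = 1202 m/s

1202 m/s


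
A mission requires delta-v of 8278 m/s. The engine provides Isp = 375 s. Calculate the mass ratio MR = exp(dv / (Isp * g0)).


Ve = 375 * 9.81 = 3678.75 m/s
MR = exp(8278 / 3678.75) = 9.49

9.49


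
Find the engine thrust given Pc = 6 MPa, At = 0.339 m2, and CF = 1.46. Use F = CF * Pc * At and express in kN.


F = 1.46 * 6e6 * 0.339 = 2.9696e+06 N = 2969.6 kN

2969.6 kN


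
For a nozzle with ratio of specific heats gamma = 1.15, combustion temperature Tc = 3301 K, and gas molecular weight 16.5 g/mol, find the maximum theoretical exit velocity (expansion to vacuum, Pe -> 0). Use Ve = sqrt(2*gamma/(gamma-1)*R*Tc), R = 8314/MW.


R = 8314 / 16.5 = 503.88 J/(kg.K)
Ve = sqrt(2 * 1.15 / (1.15 - 1) * 503.88 * 3301) = 5050 m/s

5050 m/s


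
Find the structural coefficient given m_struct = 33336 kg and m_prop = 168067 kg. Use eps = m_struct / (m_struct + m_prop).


eps = 33336 / (33336 + 168067) = 0.1655

0.1655


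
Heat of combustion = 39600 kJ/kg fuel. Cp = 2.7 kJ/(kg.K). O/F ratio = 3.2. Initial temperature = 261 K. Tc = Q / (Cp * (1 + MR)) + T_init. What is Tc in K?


Tc = 39600 / (2.7 * (1 + 3.2)) + 261 = 3753 K

3753 K


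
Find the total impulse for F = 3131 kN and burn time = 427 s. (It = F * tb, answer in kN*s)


It = 3131 * 427 = 1336937 kN*s

1336937 kN*s


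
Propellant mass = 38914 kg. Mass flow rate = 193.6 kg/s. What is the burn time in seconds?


tb = 38914 / 193.6 = 201.0 s

201.0 s


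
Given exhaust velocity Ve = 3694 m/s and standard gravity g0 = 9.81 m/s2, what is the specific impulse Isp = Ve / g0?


Isp = Ve / g0 = 3694 / 9.81 = 376.6 s

376.6 s


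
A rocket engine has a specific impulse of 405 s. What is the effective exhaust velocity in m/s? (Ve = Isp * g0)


Ve = Isp * g0 = 405 * 9.81 = 3973.1 m/s

3973.1 m/s


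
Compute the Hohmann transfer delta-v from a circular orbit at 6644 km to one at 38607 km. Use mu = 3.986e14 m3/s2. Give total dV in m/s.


V1 = sqrt(mu/r1) = 7745.58 m/s
dV1 = V1*(sqrt(2*r2/(r1+r2)) - 1) = 2372.26 m/s
V2 = sqrt(mu/r2) = 3213.18 m/s
dV2 = V2*(1 - sqrt(2*r1/(r1+r2))) = 1471.97 m/s
Total dV = 3844 m/s

3844 m/s


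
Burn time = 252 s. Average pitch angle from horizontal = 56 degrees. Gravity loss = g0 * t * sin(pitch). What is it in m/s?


GL = 9.81 * 252 * sin(56 deg) = 2049 m/s

2049 m/s


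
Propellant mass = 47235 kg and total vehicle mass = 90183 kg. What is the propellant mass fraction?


PMF = 47235 / 90183 = 0.524

0.524


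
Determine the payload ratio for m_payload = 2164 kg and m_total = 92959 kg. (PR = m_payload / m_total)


PR = 2164 / 92959 = 0.0233

0.0233


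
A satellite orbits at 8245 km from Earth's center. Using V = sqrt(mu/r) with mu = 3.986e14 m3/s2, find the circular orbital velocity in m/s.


V = sqrt(3.986e14 / 8245000) = 6953 m/s

6953 m/s


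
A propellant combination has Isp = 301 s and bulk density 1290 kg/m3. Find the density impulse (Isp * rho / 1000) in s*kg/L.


rho*Isp = 301 * 1290 / 1000 = 388 s*kg/L

388 s*kg/L


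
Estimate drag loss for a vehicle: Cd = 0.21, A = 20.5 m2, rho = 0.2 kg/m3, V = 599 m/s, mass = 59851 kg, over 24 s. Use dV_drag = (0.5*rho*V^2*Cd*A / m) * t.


D = 0.5 * 0.2 * 599^2 * 0.21 * 20.5 = 154463.83 N
a = 154463.83 / 59851 = 2.5808 m/s2
dV = 2.5808 * 24 = 61.9 m/s

61.9 m/s


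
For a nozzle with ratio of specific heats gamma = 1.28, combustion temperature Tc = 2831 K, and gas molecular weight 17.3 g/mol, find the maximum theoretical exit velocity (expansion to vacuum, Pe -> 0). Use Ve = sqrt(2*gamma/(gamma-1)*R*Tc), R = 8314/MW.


R = 8314 / 17.3 = 480.58 J/(kg.K)
Ve = sqrt(2 * 1.28 / (1.28 - 1) * 480.58 * 2831) = 3527 m/s

3527 m/s


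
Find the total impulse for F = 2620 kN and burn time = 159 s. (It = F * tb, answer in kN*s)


It = 2620 * 159 = 416580 kN*s

416580 kN*s


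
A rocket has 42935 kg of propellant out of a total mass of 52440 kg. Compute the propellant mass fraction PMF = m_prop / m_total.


PMF = 42935 / 52440 = 0.819

0.819


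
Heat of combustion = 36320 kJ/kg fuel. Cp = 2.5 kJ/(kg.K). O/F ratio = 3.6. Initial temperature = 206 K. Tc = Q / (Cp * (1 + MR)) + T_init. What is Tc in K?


Tc = 36320 / (2.5 * (1 + 3.6)) + 206 = 3364 K

3364 K


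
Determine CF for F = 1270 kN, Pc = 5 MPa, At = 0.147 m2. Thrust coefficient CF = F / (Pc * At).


CF = 1270000 / (5e6 * 0.147) = 1.73

1.73


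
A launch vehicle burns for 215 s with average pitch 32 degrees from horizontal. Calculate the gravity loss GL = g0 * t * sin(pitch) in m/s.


GL = 9.81 * 215 * sin(32 deg) = 1118 m/s

1118 m/s


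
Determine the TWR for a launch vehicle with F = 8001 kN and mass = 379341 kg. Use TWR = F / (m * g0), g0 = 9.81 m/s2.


TWR = 8001000 / (379341 * 9.81) = 2.15

2.15


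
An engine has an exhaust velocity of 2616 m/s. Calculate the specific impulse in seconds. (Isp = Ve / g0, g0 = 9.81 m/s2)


Isp = Ve / g0 = 2616 / 9.81 = 266.7 s

266.7 s


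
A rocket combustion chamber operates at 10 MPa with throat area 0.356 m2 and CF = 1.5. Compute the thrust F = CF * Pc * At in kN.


F = 1.5 * 10e6 * 0.356 = 5.3400e+06 N = 5340.0 kN

5340.0 kN


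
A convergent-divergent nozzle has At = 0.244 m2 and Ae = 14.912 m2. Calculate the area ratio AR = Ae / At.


AR = 14.912 / 0.244 = 61.1

61.1


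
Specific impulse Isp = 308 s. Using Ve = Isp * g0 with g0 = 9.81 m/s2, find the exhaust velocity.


Ve = Isp * g0 = 308 * 9.81 = 3021.5 m/s

3021.5 m/s


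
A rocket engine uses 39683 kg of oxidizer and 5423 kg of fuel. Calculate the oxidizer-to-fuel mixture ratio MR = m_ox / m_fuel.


MR = 39683 / 5423 = 7.32

7.32


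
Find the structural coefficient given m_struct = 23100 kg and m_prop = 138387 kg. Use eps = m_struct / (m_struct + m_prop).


eps = 23100 / (23100 + 138387) = 0.143

0.143


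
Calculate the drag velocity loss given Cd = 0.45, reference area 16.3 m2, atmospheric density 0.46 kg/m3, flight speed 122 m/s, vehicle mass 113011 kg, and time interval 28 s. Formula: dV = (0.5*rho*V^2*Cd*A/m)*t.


D = 0.5 * 0.46 * 122^2 * 0.45 * 16.3 = 25110.05 N
a = 25110.05 / 113011 = 0.2222 m/s2
dV = 0.2222 * 28 = 6.2 m/s

6.2 m/s


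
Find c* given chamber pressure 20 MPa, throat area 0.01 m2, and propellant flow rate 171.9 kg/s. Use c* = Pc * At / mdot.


c* = 20e6 * 0.01 / 171.9 = 1163 m/s

1163 m/s


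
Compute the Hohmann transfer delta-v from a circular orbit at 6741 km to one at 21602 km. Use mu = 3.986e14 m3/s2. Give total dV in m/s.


V1 = sqrt(mu/r1) = 7689.65 m/s
dV1 = V1*(sqrt(2*r2/(r1+r2)) - 1) = 1804.27 m/s
V2 = sqrt(mu/r2) = 4295.58 m/s
dV2 = V2*(1 - sqrt(2*r1/(r1+r2))) = 1332.96 m/s
Total dV = 3137 m/s

3137 m/s


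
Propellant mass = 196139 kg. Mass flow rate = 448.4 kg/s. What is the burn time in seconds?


tb = 196139 / 448.4 = 437.4 s

437.4 s


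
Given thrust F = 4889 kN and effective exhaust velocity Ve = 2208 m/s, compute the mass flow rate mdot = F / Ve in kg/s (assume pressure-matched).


mdot = F / Ve = 4889000 / 2208 = 2214.2 kg/s

2214.2 kg/s


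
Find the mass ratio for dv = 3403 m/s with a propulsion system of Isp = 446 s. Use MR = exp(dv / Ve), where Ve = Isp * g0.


Ve = 446 * 9.81 = 4375.26 m/s
MR = exp(3403 / 4375.26) = 2.177

2.177


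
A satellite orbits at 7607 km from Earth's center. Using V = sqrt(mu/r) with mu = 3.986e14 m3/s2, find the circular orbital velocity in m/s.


V = sqrt(3.986e14 / 7607000) = 7239 m/s

7239 m/s


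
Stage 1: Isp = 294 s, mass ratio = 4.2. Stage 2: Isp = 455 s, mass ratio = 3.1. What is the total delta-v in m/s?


dV1 = 294 * 9.81 * ln(4.2) = 4139.0 m/s
dV2 = 455 * 9.81 * ln(3.1) = 5050.1 m/s
Total dV = 4139.0 + 5050.1 = 9189.1 m/s ~ 9189 m/s

9189 m/s


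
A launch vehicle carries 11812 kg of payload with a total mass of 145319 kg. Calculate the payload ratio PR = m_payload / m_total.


PR = 11812 / 145319 = 0.0813

0.0813


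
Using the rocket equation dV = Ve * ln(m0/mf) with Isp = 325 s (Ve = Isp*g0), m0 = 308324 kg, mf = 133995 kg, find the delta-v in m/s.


Ve = 325 * 9.81 = 3188.25 m/s
dV = 3188.25 * ln(308324/133995) = 2657 m/s

2657 m/s


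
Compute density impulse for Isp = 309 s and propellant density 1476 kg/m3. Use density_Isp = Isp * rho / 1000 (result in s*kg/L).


rho*Isp = 309 * 1476 / 1000 = 456 s*kg/L

456 s*kg/L


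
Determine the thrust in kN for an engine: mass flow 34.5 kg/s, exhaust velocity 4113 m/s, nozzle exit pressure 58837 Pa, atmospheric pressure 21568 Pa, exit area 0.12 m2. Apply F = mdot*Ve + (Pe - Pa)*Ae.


F = 34.5 * 4113 + (58837 - 21568) * 0.12 = 146371.0 N = 146.4 kN

146.4 kN


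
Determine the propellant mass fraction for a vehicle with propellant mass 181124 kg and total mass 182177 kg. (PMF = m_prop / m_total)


PMF = 181124 / 182177 = 0.994

0.994


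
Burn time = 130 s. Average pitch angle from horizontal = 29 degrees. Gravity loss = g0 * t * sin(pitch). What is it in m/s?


GL = 9.81 * 130 * sin(29 deg) = 618 m/s

618 m/s


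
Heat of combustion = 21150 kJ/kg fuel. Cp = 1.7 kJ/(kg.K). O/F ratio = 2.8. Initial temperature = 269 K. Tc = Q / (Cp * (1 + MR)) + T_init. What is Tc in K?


Tc = 21150 / (1.7 * (1 + 2.8)) + 269 = 3543 K

3543 K


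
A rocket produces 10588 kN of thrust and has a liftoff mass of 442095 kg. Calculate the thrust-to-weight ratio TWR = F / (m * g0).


TWR = 10588000 / (442095 * 9.81) = 2.44

2.44


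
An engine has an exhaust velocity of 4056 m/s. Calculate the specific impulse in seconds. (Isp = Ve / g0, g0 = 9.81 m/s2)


Isp = Ve / g0 = 4056 / 9.81 = 413.5 s

413.5 s


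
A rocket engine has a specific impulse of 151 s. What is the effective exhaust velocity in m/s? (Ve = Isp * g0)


Ve = Isp * g0 = 151 * 9.81 = 1481.3 m/s

1481.3 m/s


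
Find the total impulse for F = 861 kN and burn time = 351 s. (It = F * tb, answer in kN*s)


It = 861 * 351 = 302211 kN*s

302211 kN*s


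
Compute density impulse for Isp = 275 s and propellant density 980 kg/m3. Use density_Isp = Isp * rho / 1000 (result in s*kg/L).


rho*Isp = 275 * 980 / 1000 = 270 s*kg/L

270 s*kg/L


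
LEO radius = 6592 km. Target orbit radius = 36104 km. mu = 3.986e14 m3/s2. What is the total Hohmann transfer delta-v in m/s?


V1 = sqrt(mu/r1) = 7776.07 m/s
dV1 = V1*(sqrt(2*r2/(r1+r2)) - 1) = 2336.45 m/s
V2 = sqrt(mu/r2) = 3322.7 m/s
dV2 = V2*(1 - sqrt(2*r1/(r1+r2))) = 1476.32 m/s
Total dV = 3813 m/s

3813 m/s


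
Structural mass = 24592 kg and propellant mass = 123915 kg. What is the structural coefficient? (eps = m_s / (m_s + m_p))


eps = 24592 / (24592 + 123915) = 0.1656

0.1656


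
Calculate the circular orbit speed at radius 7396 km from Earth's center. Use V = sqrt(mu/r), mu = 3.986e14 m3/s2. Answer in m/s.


V = sqrt(3.986e14 / 7396000) = 7341 m/s

7341 m/s


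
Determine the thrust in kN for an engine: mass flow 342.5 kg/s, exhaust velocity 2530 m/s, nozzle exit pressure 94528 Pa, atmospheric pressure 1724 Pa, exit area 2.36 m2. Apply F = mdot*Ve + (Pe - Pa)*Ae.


F = 342.5 * 2530 + (94528 - 1724) * 2.36 = 1.0855e+06 N = 1085.5 kN

1085.5 kN


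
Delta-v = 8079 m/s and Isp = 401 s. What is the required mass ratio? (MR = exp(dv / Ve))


Ve = 401 * 9.81 = 3933.81 m/s
MR = exp(8079 / 3933.81) = 7.797

7.797


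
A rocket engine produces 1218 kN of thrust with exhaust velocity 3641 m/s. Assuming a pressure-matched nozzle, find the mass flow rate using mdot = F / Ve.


mdot = F / Ve = 1218000 / 3641 = 334.5 kg/s

334.5 kg/s


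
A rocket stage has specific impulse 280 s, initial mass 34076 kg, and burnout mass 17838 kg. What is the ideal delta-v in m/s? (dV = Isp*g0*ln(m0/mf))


Ve = 280 * 9.81 = 2746.8 m/s
dV = 2746.8 * ln(34076/17838) = 1778 m/s

1778 m/s


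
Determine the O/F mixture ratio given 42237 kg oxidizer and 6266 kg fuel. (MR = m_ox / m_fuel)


MR = 42237 / 6266 = 6.74

6.74


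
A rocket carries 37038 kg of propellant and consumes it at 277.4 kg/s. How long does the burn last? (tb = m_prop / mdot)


tb = 37038 / 277.4 = 133.5 s

133.5 s


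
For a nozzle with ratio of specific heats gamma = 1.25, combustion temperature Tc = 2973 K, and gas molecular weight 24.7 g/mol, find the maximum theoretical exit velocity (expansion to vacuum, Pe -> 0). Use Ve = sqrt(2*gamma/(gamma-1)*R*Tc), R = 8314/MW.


R = 8314 / 24.7 = 336.6 J/(kg.K)
Ve = sqrt(2 * 1.25 / (1.25 - 1) * 336.6 * 2973) = 3163 m/s

3163 m/s


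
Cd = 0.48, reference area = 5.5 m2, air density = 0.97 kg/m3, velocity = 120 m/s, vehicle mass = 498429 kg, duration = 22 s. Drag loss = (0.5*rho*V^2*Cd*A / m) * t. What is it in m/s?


D = 0.5 * 0.97 * 120^2 * 0.48 * 5.5 = 18437.76 N
a = 18437.76 / 498429 = 0.037 m/s2
dV = 0.037 * 22 = 0.8 m/s

0.8 m/s


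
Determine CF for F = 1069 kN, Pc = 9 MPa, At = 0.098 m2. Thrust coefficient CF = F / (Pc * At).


CF = 1069000 / (9e6 * 0.098) = 1.21

1.21


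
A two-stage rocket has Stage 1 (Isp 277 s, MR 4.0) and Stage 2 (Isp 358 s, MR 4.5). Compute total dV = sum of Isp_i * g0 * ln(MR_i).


dV1 = 277 * 9.81 * ln(4.0) = 3767.1 m/s
dV2 = 358 * 9.81 * ln(4.5) = 5282.3 m/s
Total dV = 3767.1 + 5282.3 = 9049.4 m/s ~ 9049 m/s

9049 m/s


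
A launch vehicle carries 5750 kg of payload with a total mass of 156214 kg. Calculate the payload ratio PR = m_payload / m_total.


PR = 5750 / 156214 = 0.0368

0.0368


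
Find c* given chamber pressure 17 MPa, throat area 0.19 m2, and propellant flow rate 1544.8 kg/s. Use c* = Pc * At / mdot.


c* = 17e6 * 0.19 / 1544.8 = 2091 m/s

2091 m/s


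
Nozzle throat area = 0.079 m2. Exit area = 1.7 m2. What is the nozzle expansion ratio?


AR = 1.7 / 0.079 = 21.5

21.5


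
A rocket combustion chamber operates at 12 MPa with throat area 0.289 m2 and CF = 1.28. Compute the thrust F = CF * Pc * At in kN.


F = 1.28 * 12e6 * 0.289 = 4.4390e+06 N = 4439.0 kN

4439.0 kN


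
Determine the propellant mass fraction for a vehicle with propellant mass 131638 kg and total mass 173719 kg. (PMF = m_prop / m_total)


PMF = 131638 / 173719 = 0.758

0.758


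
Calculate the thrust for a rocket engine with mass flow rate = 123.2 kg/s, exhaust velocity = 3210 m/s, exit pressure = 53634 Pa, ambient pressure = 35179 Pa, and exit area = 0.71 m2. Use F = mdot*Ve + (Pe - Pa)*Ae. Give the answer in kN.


F = 123.2 * 3210 + (53634 - 35179) * 0.71 = 408575.0 N = 408.6 kN

408.6 kN


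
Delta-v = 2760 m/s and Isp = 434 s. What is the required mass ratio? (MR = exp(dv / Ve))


Ve = 434 * 9.81 = 4257.54 m/s
MR = exp(2760 / 4257.54) = 1.912

1.912


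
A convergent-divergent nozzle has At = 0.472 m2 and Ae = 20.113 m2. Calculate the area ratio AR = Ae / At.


AR = 20.113 / 0.472 = 42.6

42.6


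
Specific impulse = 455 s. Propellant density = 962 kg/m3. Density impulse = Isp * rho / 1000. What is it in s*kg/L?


rho*Isp = 455 * 962 / 1000 = 438 s*kg/L

438 s*kg/L


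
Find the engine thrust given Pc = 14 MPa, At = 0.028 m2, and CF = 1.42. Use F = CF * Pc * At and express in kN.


F = 1.42 * 14e6 * 0.028 = 556640.0 N = 556.6 kN

556.6 kN


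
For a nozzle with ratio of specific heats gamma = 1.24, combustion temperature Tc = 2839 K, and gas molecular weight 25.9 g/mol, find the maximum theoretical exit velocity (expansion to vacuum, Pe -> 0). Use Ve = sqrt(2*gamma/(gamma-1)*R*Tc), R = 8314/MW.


R = 8314 / 25.9 = 321.0 J/(kg.K)
Ve = sqrt(2 * 1.24 / (1.24 - 1) * 321.0 * 2839) = 3069 m/s

3069 m/s


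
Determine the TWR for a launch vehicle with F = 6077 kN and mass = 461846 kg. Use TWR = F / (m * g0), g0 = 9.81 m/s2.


TWR = 6077000 / (461846 * 9.81) = 1.34

1.34


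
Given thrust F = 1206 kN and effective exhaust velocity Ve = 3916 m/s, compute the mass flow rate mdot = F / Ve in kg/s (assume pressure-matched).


mdot = F / Ve = 1206000 / 3916 = 308.0 kg/s

308.0 kg/s


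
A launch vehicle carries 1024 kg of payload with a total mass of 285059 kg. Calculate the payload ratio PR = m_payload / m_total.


PR = 1024 / 285059 = 0.0036

0.0036


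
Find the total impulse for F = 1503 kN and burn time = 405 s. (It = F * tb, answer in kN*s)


It = 1503 * 405 = 608715 kN*s

608715 kN*s


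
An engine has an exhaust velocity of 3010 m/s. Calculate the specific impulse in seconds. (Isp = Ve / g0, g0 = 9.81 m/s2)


Isp = Ve / g0 = 3010 / 9.81 = 306.8 s

306.8 s
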